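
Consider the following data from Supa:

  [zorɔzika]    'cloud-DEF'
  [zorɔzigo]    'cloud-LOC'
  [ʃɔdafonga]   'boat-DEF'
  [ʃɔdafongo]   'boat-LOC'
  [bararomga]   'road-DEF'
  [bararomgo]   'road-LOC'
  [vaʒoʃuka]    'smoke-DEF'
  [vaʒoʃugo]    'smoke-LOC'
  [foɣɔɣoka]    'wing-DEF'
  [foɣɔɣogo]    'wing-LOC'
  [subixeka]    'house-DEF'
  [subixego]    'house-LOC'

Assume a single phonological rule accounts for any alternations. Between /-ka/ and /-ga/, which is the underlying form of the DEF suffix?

The DEF suffix surfaces as [-ga] and [-ka], depending on the final segment of the stem.
By contrast the LOC suffix keeps its initial [g] throughout — that segment must be underlying.
The DEF suffix is therefore /-ka/ underlyingly, with post-nasal voicing: voiceless stops become voiced after a nasal.

/-ka/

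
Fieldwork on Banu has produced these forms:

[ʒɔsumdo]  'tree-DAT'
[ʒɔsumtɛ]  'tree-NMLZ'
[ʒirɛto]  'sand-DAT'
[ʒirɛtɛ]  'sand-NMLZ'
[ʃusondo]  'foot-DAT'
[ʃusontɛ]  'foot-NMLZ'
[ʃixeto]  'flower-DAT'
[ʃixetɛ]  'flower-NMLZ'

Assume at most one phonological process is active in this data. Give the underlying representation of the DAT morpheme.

/-do/

The DAT morpheme has two allomorphs, [-do] and [-to].
By contrast the NMLZ suffix keeps its initial [t] throughout — that segment must be underlying.
The DAT suffix is therefore /-do/ underlyingly, with post-vocalic devoicing: voiced stops become voiceless after a vowel.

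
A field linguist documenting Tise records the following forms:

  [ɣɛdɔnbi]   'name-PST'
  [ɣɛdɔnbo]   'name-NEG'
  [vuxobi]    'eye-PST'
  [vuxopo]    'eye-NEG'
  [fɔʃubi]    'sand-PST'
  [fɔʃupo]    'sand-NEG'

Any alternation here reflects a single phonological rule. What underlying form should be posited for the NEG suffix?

/-po/

The NEG suffix surfaces as [-bo] and [-po], depending on the final segment of the stem.
The PST suffix, which begins with [b], is invariant after every stem; so [b] is not altered by any rule here.
The NEG suffix is therefore /-po/ underlyingly, with post-nasal voicing: voiceless stops become voiced after a nasal.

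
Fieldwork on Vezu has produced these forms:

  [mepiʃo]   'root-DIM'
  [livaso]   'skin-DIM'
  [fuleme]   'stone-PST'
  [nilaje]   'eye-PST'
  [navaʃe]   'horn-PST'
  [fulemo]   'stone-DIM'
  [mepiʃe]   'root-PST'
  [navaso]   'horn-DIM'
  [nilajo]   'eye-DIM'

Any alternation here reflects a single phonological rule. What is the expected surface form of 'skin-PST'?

The root 'horn' surfaces as [navaso] and [navaʃe], with a stem-final [s] ~ [ʃ] alternation.
Compare 'root', with invariant [ʃ] in [mepiʃo] and [mepiʃe]: an analysis with underlying /ʃ/ and a rule producing [s] before the DIM suffix would wrongly predict alternation here too.
The alternation reflects palatalization before a front vowel: /s/ becomes palato-alveolar [ʃ] before a front vowel. /s/ is underlying.
From [livaso] the stem 'skin' is /livas/; before a front vowel this yields [livaʃe].

[livaʃe]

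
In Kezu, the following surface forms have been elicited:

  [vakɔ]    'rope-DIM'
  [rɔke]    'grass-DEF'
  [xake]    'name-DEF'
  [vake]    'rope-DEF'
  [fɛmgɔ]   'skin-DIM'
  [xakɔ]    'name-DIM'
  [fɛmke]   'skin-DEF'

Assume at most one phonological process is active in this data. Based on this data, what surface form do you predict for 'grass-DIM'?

The DIM suffix surfaces as [-gɔ] and [-kɔ], depending on the final segment of the stem.
By contrast the DEF suffix keeps its initial [k] throughout — that segment must be underlying.
So the underlying form is /-gɔ/, and voiced stops become voiceless after a vowel.
After 'grass', which ends in a vowel, the suffix surfaces as [-kɔ], giving [rɔkɔ].

[rɔkɔ]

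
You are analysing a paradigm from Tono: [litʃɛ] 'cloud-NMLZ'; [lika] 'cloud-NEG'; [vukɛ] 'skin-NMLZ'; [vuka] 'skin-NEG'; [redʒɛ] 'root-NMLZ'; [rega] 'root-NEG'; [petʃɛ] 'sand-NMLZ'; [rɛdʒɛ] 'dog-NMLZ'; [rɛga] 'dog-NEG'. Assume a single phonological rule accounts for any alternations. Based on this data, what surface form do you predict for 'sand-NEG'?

[peka]

'cloud' shows [tʃ] ~ [k] at the end of the stem ([litʃɛ] vs [lika]).
But 'skin' keeps [k] in both environments ([vukɛ], [vuka]), so there is no rule changing /k/ to [tʃ] before the NMLZ suffix.
So /tʃ/ is underlying, and a rule of depalatalization — palato-alveolar /tʃ/ and /dʒ/ become [k] and [g] when no front vowel follows — gives [k].
The one attested form of 'sand', [petʃɛ], shows underlying /petʃ/. Applying the same rule when no front vowel follows gives [peka].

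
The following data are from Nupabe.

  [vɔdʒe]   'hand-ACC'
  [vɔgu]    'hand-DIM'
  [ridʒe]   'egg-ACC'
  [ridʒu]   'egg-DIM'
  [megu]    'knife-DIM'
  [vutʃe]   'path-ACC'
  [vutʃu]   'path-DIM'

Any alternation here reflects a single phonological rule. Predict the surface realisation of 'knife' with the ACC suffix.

[medʒe]

'hand' shows [dʒ] ~ [g] at the end of the stem ([vɔdʒe] vs [vɔgu]).
But 'egg' keeps [dʒ] in both environments ([ridʒe], [ridʒu]), so there is no rule changing /dʒ/ to [g] before the DIM suffix.
The alternation reflects palatalization before a front vowel: /g/ becomes palato-alveolar [dʒ] before a front vowel. /g/ is underlying.
The one attested form of 'knife', [megu], shows underlying /meg/. Applying the same rule before a front vowel gives [medʒe].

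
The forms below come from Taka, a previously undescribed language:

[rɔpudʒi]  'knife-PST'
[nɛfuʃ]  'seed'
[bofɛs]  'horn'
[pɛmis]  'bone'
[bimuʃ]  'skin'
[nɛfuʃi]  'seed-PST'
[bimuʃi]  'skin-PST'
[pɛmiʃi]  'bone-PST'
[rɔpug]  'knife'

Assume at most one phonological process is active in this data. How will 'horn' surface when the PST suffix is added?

In [pɛmiʃi] and [pɛmis] the final segment of 'bone' alternates: [ʃ] ~ [s].
If /ʃ/ were underlying and a rule turned it into [s] in isolation, 'seed' would also alternate; but it has [ʃ] in both [nɛfuʃi] and [nɛfuʃ].
Therefore /s/ is basic and [ʃ] is derived by palatalization before a front vowel (/g/ and /s/ become palato-alveolar [dʒ] and [ʃ] before a front vowel).
From [bofɛs] the stem 'horn' is /bofɛs/; before a front vowel this yields [bofɛʃi].

[bofɛʃi]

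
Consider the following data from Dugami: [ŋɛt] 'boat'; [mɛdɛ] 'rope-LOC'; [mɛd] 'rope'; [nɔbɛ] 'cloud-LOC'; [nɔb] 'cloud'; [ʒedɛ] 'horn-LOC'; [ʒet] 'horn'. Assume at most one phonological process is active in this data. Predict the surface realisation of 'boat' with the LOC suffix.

[ŋɛdɛ]

The stem for 'horn' ends in [d] in [ʒedɛ] but [t] in [ʒet].
If /d/ were underlying and a rule turned it into [t] in isolation, 'rope' would also alternate; but it has [d] in both [mɛdɛ] and [mɛd].
The alternation reflects intervocalic voicing: voiceless stops become voiced between vowels. /t/ is underlying.
From [ŋɛt] the stem 'boat' is /ŋɛt/; between vowels this yields [ŋɛdɛ].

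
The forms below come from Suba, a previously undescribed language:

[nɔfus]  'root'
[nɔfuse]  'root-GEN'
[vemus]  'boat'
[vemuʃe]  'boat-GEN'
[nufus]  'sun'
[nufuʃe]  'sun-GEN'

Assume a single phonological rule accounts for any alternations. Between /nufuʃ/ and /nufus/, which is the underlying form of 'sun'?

/nufuʃ/

'sun' shows [s] ~ [ʃ] at the end of the stem ([nufus] vs [nufuʃe]).
If /s/ were underlying and a rule turned it into [ʃ] before the GEN suffix, 'root' would also alternate; but it has [s] in both [nɔfus] and [nɔfuse].
The underlying segment must be /ʃ/; palato-alveolar /ʃ/ becomes [s] when no front vowel follows, yielding [s] there.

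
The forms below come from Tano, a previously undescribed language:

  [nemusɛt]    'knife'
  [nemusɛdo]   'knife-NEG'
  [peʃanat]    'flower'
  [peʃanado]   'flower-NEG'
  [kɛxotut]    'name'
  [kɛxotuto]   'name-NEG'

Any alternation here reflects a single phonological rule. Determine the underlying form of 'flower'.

/peʃanad/

The root 'flower' surfaces as [peʃanat] and [peʃanado], with a stem-final [t] ~ [d] alternation.
Compare 'name', with invariant [t] in [kɛxotut] and [kɛxotuto]: an analysis with underlying /t/ and a rule producing [d] before the NEG suffix would wrongly predict alternation here too.
Therefore /d/ is basic and [t] is derived by word-final obstruent devoicing (voiced obstruents become voiceless word-finally).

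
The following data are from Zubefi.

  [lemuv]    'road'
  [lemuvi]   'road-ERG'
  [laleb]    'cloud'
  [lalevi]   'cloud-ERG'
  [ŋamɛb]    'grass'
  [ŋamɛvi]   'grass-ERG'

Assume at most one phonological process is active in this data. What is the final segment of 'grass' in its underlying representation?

/b/

'grass' shows [b] ~ [v] at the end of the stem ([ŋamɛb] vs [ŋamɛvi]).
The stem 'road' ([lemuv], [lemuvi]) shows [v] unchanged in both environments, so [v] cannot be basic with [b] derived in isolation.
The alternation reflects intervocalic spirantization: voiced stops become fricatives between vowels. /b/ is underlying.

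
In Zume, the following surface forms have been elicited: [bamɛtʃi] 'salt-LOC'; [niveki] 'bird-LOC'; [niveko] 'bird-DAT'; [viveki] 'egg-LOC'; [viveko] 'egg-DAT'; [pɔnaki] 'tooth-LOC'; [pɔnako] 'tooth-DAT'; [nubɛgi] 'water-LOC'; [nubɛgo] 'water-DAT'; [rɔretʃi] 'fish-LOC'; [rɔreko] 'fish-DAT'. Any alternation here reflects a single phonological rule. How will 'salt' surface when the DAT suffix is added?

The stem for 'fish' ends in [tʃ] in [rɔretʃi] but [k] in [rɔreko].
But 'egg' keeps [k] in both environments ([viveki], [viveko]), so there is no rule changing /k/ to [tʃ] before the LOC suffix.
So /tʃ/ is underlying, and a rule of depalatalization — palato-alveolar /tʃ/ becomes [k] when no front vowel follows — gives [k].
The one attested form of 'salt', [bamɛtʃi], shows underlying /bamɛtʃ/. Applying the same rule when no front vowel follows gives [bamɛko].

[bamɛko]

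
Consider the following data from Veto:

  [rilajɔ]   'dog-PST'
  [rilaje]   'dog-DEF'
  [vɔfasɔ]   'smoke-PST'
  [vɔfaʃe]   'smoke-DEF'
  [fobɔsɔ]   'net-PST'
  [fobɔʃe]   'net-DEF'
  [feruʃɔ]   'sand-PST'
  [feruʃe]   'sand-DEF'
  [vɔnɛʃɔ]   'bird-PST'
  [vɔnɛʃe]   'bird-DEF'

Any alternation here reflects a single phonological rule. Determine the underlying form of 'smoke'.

The stem for 'smoke' ends in [s] in [vɔfasɔ] but [ʃ] in [vɔfaʃe].
The stem 'sand' ([feruʃɔ], [feruʃe]) shows [ʃ] unchanged in both environments, so [ʃ] cannot be basic with [s] derived before the PST suffix.
The underlying segment must be /s/; /s/ becomes palato-alveolar [ʃ] before a front vowel, yielding [ʃ] there.
So 'smoke' = /vɔfas/.

/vɔfas/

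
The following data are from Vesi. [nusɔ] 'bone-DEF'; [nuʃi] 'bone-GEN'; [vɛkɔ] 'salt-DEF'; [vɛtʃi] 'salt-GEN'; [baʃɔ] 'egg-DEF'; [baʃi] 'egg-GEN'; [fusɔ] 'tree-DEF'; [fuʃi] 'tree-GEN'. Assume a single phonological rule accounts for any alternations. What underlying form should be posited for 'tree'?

/fus/

'tree' shows [s] ~ [ʃ] at the end of the stem ([fusɔ] vs [fuʃi]).
But 'egg' keeps [ʃ] in both environments ([baʃɔ], [baʃi]), so there is no rule changing /ʃ/ to [s] before the DEF suffix.
The underlying segment must be /s/; /k/ and /s/ become palato-alveolar [tʃ] and [ʃ] before a front vowel, yielding [ʃ] there.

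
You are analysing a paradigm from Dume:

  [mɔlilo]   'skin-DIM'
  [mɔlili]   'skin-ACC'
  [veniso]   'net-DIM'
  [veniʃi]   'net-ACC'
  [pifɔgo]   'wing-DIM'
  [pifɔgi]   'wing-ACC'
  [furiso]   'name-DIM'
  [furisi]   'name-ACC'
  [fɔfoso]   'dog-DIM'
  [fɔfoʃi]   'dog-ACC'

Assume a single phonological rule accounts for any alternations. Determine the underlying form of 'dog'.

/fɔfoʃ/

The stem for 'dog' ends in [s] in [fɔfoso] but [ʃ] in [fɔfoʃi].
But 'name' keeps [s] in both environments ([furiso], [furisi]), so there is no rule changing /s/ to [ʃ] before the ACC suffix.
The underlying segment must be /ʃ/; palato-alveolar /ʃ/ becomes [s] when no front vowel follows, yielding [s] there.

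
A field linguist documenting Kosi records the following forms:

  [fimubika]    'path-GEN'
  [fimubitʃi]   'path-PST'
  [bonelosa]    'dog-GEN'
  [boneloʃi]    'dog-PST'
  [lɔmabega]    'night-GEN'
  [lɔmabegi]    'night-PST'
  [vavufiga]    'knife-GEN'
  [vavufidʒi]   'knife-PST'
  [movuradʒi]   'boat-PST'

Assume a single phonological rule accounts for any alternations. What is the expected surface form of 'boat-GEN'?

The stem for 'knife' ends in [g] in [vavufiga] but [dʒ] in [vavufidʒi].
Compare 'night', with invariant [g] in [lɔmabega] and [lɔmabegi]: an analysis with underlying /g/ and a rule producing [dʒ] before the PST suffix would wrongly predict alternation here too.
Therefore /dʒ/ is basic and [g] is derived by depalatalization (palato-alveolar /tʃ/, /dʒ/ and /ʃ/ become [k], [g] and [s] when no front vowel follows).
The one attested form of 'boat', [movuradʒi], shows underlying /movuradʒ/. Applying the same rule when no front vowel follows gives [movuraga].

[movuraga]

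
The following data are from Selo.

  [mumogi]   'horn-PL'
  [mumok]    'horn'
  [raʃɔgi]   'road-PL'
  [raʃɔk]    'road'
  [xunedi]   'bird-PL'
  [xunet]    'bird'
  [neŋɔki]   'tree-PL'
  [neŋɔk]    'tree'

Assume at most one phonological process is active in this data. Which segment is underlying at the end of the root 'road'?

/g/

The stem for 'road' ends in [g] in [raʃɔgi] but [k] in [raʃɔk].
If /k/ were underlying and a rule turned it into [g] before the PL suffix, 'tree' would also alternate; but it has [k] in both [neŋɔki] and [neŋɔk].
The alternation reflects word-final obstruent devoicing: voiced obstruents become voiceless word-finally. /g/ is underlying.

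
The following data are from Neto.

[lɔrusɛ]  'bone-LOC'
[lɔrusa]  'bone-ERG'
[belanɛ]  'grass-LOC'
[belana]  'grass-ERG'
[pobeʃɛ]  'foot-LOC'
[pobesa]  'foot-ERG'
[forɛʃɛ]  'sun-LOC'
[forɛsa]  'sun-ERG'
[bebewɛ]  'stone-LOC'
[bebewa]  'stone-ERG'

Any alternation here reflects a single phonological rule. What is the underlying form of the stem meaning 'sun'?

/forɛʃ/

'sun' shows [ʃ] ~ [s] at the end of the stem ([forɛʃɛ] vs [forɛsa]).
But 'bone' keeps [s] in both environments ([lɔrusɛ], [lɔrusa]), so there is no rule changing /s/ to [ʃ] before the LOC suffix.
So /ʃ/ is underlying, and a rule of depalatalization — palato-alveolar /ʃ/ becomes [s] when no front vowel follows — gives [s].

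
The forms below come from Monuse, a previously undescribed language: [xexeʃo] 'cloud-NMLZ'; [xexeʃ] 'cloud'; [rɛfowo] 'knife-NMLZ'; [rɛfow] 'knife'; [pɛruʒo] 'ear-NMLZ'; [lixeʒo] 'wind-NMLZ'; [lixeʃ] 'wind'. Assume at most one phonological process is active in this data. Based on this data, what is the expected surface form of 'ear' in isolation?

'wind' shows [ʒ] ~ [ʃ] at the end of the stem ([lixeʒo] vs [lixeʃ]).
The stem 'cloud' ([xexeʃo], [xexeʃ]) shows [ʃ] unchanged in both environments, so [ʃ] cannot be basic with [ʒ] derived before the NMLZ suffix.
Therefore /ʒ/ is basic and [ʃ] is derived by word-final obstruent devoicing (voiced obstruents become voiceless word-finally).
The one attested form of 'ear', [pɛruʒo], shows underlying /pɛruʒ/. Applying the same rule word-finally gives [pɛruʃ].

[pɛruʃ]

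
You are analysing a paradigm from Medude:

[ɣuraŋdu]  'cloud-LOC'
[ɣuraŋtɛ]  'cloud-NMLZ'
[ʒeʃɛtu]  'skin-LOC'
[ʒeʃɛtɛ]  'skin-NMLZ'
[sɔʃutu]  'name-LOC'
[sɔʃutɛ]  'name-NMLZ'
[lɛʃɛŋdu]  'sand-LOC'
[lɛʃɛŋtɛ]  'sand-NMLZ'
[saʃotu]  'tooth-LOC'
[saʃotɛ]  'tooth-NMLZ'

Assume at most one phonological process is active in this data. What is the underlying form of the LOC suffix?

/-du/

The LOC suffix surfaces as [-du] and [-tu], depending on the final segment of the stem.
By contrast the NMLZ suffix keeps its initial [t] throughout — that segment must be underlying.
So the underlying form is /-du/, and voiced stops become voiceless after a vowel.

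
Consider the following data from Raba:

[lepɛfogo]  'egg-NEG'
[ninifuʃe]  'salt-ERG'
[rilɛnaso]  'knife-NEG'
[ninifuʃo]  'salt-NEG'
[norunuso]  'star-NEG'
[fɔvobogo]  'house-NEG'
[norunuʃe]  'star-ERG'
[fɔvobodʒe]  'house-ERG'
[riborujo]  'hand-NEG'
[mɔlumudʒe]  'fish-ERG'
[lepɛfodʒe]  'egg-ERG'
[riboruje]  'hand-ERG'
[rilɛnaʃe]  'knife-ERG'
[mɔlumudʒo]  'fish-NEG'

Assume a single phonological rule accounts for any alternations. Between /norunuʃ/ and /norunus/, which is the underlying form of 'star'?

/norunus/

In [norunuso] and [norunuʃe] the final segment of 'star' alternates: [s] ~ [ʃ].
If /ʃ/ were underlying and a rule turned it into [s] before the NEG suffix, 'salt' would also alternate; but it has [ʃ] in both [ninifuʃo] and [ninifuʃe].
The underlying segment must be /s/; /g/ and /s/ become palato-alveolar [dʒ] and [ʃ] before a front vowel, yielding [ʃ] there.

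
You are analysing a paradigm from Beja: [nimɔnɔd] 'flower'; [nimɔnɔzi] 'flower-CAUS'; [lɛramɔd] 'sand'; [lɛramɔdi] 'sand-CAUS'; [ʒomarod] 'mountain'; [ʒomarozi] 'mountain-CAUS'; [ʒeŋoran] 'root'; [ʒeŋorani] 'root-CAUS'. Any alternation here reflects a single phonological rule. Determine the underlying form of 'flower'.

'flower' shows [d] ~ [z] at the end of the stem ([nimɔnɔd] vs [nimɔnɔzi]).
Compare 'sand', with invariant [d] in [lɛramɔd] and [lɛramɔdi]: an analysis with underlying /d/ and a rule producing [z] before the CAUS suffix would wrongly predict alternation here too.
The underlying segment must be /z/; voiced fricatives become stops word-finally, yielding [d] there.

/nimɔnɔz/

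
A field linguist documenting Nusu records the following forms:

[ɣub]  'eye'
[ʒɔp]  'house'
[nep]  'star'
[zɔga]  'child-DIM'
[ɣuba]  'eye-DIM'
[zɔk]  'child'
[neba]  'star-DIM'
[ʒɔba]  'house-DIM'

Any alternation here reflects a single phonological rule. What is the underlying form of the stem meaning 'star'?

The root 'star' surfaces as [nep] and [neba], with a stem-final [p] ~ [b] alternation.
If /b/ were underlying and a rule turned it into [p] in isolation, 'eye' would also alternate; but it has [b] in both [ɣub] and [ɣuba].
So /p/ is underlying, and a rule of intervocalic voicing — voiceless stops become voiced between vowels — gives [b].
So 'star' = /nep/.

/nep/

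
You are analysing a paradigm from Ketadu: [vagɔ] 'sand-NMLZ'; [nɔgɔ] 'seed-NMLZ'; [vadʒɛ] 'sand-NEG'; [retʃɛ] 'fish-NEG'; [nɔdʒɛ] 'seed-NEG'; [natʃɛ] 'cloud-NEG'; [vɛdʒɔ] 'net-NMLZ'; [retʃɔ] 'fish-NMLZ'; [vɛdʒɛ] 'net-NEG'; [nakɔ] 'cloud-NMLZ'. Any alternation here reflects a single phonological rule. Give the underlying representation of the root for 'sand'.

The root 'sand' surfaces as [vadʒɛ] and [vagɔ], with a stem-final [dʒ] ~ [g] alternation.
The stem 'net' ([vɛdʒɛ], [vɛdʒɔ]) shows [dʒ] unchanged in both environments, so [dʒ] cannot be basic with [g] derived before the NMLZ suffix.
The alternation reflects palatalization before a front vowel: /k/ and /g/ become palato-alveolar [tʃ] and [dʒ] before a front vowel. /g/ is underlying.

/vag/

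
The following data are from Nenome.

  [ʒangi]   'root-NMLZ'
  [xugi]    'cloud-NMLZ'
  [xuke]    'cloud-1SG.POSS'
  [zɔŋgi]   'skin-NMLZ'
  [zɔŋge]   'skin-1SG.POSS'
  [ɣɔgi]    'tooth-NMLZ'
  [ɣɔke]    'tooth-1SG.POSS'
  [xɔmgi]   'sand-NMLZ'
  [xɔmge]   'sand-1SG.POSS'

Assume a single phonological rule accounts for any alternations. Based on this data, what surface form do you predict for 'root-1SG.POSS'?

The 1SG.POSS morpheme has two allomorphs, [-ge] and [-ke].
By contrast the NMLZ suffix keeps its initial [g] throughout — that segment must be underlying.
So the underlying form is /-ke/, and voiceless stops become voiced after a nasal.
After 'root', which ends in a nasal, the suffix surfaces as [-ge], giving [ʒange].

[ʒange]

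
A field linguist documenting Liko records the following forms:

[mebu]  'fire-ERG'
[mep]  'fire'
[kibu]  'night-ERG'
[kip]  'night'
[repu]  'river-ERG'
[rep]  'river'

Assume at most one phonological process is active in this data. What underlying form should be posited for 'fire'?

/meb/

'fire' shows [b] ~ [p] at the end of the stem ([mebu] vs [mep]).
The stem 'river' ([repu], [rep]) shows [p] unchanged in both environments, so [p] cannot be basic with [b] derived before the ERG suffix.
The alternation reflects word-final obstruent devoicing: voiced obstruents become voiceless word-finally. /b/ is underlying.
So 'fire' = /meb/.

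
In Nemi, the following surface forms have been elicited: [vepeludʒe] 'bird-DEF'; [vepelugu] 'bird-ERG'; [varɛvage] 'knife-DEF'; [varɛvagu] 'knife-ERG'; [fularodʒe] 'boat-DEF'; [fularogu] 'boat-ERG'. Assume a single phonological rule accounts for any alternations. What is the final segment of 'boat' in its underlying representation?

/dʒ/

The root 'boat' surfaces as [fularodʒe] and [fularogu], with a stem-final [dʒ] ~ [g] alternation.
Compare 'knife', with invariant [g] in [varɛvage] and [varɛvagu]: an analysis with underlying /g/ and a rule producing [dʒ] before the DEF suffix would wrongly predict alternation here too.
The underlying segment must be /dʒ/; palato-alveolar /dʒ/ becomes [g] when no front vowel follows, yielding [g] there.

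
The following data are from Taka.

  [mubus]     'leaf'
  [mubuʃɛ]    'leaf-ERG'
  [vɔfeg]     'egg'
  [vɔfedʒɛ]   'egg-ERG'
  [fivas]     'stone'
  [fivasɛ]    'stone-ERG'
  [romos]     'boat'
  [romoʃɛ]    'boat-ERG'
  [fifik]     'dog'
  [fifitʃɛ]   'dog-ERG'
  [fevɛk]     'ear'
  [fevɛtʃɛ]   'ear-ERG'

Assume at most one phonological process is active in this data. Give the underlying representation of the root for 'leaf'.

The root 'leaf' surfaces as [mubus] and [mubuʃɛ], with a stem-final [s] ~ [ʃ] alternation.
But 'stone' keeps [s] in both environments ([fivas], [fivasɛ]), so there is no rule changing /s/ to [ʃ] before the ERG suffix.
So /ʃ/ is underlying, and a rule of depalatalization — palato-alveolar /tʃ/, /dʒ/ and /ʃ/ become [k], [g] and [s] when no front vowel follows — gives [s].

/mubuʃ/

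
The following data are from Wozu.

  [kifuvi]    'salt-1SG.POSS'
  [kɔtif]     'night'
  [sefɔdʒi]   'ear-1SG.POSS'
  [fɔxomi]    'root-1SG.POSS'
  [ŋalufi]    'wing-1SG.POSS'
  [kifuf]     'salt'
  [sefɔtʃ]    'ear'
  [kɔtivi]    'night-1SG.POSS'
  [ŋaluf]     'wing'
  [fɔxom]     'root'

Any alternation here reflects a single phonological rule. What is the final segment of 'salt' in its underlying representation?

The stem for 'salt' ends in [f] in [kifuf] but [v] in [kifuvi].
If /f/ were underlying and a rule turned it into [v] before the 1SG.POSS suffix, 'wing' would also alternate; but it has [f] in both [ŋaluf] and [ŋalufi].
The alternation reflects word-final obstruent devoicing: voiced obstruents become voiceless word-finally. /v/ is underlying.

/v/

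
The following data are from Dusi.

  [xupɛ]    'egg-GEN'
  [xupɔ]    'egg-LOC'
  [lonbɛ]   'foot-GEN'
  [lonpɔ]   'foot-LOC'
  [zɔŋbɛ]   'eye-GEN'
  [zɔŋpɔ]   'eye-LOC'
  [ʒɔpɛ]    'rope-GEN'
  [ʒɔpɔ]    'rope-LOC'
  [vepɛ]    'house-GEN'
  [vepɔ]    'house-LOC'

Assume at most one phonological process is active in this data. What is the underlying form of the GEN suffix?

The GEN morpheme has two allomorphs, [-bɛ] and [-pɛ].
By contrast the LOC suffix keeps its initial [p] throughout — that segment must be underlying.
The GEN suffix is therefore /-bɛ/ underlyingly, with post-vocalic devoicing: voiced stops become voiceless after a vowel.

/-bɛ/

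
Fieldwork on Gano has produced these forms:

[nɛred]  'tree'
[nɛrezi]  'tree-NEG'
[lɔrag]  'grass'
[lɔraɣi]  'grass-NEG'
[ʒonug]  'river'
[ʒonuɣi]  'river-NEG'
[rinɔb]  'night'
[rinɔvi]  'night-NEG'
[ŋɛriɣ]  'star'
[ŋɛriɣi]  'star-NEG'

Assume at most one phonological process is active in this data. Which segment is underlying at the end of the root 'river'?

The root 'river' surfaces as [ʒonug] and [ʒonuɣi], with a stem-final [g] ~ [ɣ] alternation.
Compare 'star', with invariant [ɣ] in [ŋɛriɣ] and [ŋɛriɣi]: an analysis with underlying /ɣ/ and a rule producing [g] in isolation would wrongly predict alternation here too.
So /g/ is underlying, and a rule of intervocalic spirantization — voiced stops become fricatives between vowels — gives [ɣ].

/g/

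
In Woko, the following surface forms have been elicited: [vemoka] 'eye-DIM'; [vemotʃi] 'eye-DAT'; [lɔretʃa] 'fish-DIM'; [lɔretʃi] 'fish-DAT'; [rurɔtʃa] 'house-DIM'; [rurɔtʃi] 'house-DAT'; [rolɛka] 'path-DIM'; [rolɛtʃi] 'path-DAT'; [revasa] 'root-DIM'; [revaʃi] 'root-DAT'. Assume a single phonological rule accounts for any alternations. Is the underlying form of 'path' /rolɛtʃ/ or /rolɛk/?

/rolɛk/

The root 'path' surfaces as [rolɛka] and [rolɛtʃi], with a stem-final [k] ~ [tʃ] alternation.
Compare 'house', with invariant [tʃ] in [rurɔtʃa] and [rurɔtʃi]: an analysis with underlying /tʃ/ and a rule producing [k] before the DIM suffix would wrongly predict alternation here too.
The alternation reflects palatalization before a front vowel: /k/ and /s/ become palato-alveolar [tʃ] and [ʃ] before a front vowel. /k/ is underlying.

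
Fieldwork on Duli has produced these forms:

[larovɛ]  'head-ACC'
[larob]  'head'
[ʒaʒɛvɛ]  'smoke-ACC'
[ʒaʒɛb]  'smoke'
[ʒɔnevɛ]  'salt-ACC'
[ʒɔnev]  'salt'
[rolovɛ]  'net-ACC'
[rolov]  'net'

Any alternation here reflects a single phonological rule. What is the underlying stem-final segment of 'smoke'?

/b/

The root 'smoke' surfaces as [ʒaʒɛvɛ] and [ʒaʒɛb], with a stem-final [v] ~ [b] alternation.
But 'salt' keeps [v] in both environments ([ʒɔnevɛ], [ʒɔnev]), so there is no rule changing /v/ to [b] in isolation.
The alternation reflects intervocalic spirantization: voiced stops become fricatives between vowels. /b/ is underlying.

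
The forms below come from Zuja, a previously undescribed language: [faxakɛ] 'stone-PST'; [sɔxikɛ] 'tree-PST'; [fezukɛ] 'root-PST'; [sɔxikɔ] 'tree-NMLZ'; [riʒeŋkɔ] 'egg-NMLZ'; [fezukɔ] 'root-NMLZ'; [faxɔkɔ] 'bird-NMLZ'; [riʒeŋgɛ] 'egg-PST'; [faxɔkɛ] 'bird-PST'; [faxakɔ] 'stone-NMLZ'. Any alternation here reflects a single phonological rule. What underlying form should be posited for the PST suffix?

/-gɛ/

The PST morpheme has two allomorphs, [-gɛ] and [-kɛ].
By contrast the NMLZ suffix keeps its initial [k] throughout — that segment must be underlying.
The PST suffix is therefore /-gɛ/ underlyingly, with post-vocalic devoicing: voiced stops become voiceless after a vowel.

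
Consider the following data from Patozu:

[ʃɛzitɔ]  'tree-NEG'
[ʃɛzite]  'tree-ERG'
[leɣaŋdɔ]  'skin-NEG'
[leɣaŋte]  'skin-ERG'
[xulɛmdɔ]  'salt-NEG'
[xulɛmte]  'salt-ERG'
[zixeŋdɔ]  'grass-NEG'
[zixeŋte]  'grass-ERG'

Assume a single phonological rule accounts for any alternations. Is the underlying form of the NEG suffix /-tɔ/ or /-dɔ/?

/-dɔ/

The NEG suffix surfaces as [-dɔ] and [-tɔ], depending on the final segment of the stem.
By contrast the ERG suffix keeps its initial [t] throughout — that segment must be underlying.
So the underlying form is /-dɔ/, and voiced stops become voiceless after a vowel.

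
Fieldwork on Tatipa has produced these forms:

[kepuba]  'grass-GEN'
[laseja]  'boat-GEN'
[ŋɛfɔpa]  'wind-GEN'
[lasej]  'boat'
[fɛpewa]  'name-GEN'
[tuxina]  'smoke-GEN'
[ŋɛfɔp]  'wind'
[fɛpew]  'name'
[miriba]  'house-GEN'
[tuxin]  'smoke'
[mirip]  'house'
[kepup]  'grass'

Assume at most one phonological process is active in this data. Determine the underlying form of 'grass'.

/kepub/

The stem for 'grass' ends in [b] in [kepuba] but [p] in [kepup].
Compare 'wind', with invariant [p] in [ŋɛfɔpa] and [ŋɛfɔp]: an analysis with underlying /p/ and a rule producing [b] before the GEN suffix would wrongly predict alternation here too.
Therefore /b/ is basic and [p] is derived by word-final obstruent devoicing (voiced obstruents become voiceless word-finally).
So 'grass' = /kepub/.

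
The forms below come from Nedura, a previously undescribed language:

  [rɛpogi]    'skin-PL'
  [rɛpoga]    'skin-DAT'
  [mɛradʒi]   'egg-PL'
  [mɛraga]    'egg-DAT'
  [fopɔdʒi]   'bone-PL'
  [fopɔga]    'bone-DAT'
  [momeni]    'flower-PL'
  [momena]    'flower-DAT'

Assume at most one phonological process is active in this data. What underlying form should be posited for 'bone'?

/fopɔdʒ/

The stem for 'bone' ends in [dʒ] in [fopɔdʒi] but [g] in [fopɔga].
But 'skin' keeps [g] in both environments ([rɛpogi], [rɛpoga]), so there is no rule changing /g/ to [dʒ] before the PL suffix.
The underlying segment must be /dʒ/; palato-alveolar /dʒ/ becomes [g] when no front vowel follows, yielding [g] there.
Hence 'bone' is /fopɔdʒ/ underlyingly.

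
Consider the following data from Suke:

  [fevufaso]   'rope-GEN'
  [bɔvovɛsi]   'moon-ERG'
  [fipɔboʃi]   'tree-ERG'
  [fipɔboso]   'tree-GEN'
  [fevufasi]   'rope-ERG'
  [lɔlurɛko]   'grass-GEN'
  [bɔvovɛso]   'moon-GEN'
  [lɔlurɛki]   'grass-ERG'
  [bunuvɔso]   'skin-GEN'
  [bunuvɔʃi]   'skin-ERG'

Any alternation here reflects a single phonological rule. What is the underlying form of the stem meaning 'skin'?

/bunuvɔʃ/

The root 'skin' surfaces as [bunuvɔʃi] and [bunuvɔso], with a stem-final [ʃ] ~ [s] alternation.
But 'rope' keeps [s] in both environments ([fevufasi], [fevufaso]), so there is no rule changing /s/ to [ʃ] before the ERG suffix.
The underlying segment must be /ʃ/; palato-alveolar /ʃ/ becomes [s] when no front vowel follows, yielding [s] there.
So 'skin' = /bunuvɔʃ/.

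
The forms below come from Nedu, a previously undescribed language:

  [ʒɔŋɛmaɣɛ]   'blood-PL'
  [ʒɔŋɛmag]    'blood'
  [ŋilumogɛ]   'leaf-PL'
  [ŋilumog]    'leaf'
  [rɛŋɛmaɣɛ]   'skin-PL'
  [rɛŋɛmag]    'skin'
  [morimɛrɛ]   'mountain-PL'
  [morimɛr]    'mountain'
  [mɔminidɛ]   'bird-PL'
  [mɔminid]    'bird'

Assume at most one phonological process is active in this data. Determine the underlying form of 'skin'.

/rɛŋɛmaɣ/

'skin' shows [ɣ] ~ [g] at the end of the stem ([rɛŋɛmaɣɛ] vs [rɛŋɛmag]).
Compare 'leaf', with invariant [g] in [ŋilumogɛ] and [ŋilumog]: an analysis with underlying /g/ and a rule producing [ɣ] before the PL suffix would wrongly predict alternation here too.
The alternation reflects word-final hardening: voiced fricatives become stops word-finally. /ɣ/ is underlying.
So 'skin' = /rɛŋɛmaɣ/.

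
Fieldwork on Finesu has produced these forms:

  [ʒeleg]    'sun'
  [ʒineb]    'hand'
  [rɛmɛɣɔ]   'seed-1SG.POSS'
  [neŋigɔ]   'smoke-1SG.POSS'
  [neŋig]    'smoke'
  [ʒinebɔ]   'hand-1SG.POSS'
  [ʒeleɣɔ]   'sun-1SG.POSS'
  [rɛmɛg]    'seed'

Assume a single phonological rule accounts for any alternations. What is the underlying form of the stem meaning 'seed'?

/rɛmɛɣ/

The root 'seed' surfaces as [rɛmɛɣɔ] and [rɛmɛg], with a stem-final [ɣ] ~ [g] alternation.
But 'smoke' keeps [g] in both environments ([neŋigɔ], [neŋig]), so there is no rule changing /g/ to [ɣ] before the 1SG.POSS suffix.
The underlying segment must be /ɣ/; voiced fricatives become stops word-finally, yielding [g] there.
Hence 'seed' is /rɛmɛɣ/ underlyingly.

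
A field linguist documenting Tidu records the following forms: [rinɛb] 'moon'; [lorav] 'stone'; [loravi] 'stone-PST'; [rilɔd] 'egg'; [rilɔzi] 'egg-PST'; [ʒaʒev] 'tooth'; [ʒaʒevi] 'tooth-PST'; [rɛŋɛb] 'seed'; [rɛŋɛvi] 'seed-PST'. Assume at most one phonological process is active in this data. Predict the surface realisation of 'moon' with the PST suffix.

[rinɛvi]

'seed' shows [b] ~ [v] at the end of the stem ([rɛŋɛb] vs [rɛŋɛvi]).
The stem 'tooth' ([ʒaʒev], [ʒaʒevi]) shows [v] unchanged in both environments, so [v] cannot be basic with [b] derived in isolation.
Therefore /b/ is basic and [v] is derived by intervocalic spirantization (voiced stops become fricatives between vowels).
The one attested form of 'moon', [rinɛb], shows underlying /rinɛb/. Applying the same rule between vowels gives [rinɛvi].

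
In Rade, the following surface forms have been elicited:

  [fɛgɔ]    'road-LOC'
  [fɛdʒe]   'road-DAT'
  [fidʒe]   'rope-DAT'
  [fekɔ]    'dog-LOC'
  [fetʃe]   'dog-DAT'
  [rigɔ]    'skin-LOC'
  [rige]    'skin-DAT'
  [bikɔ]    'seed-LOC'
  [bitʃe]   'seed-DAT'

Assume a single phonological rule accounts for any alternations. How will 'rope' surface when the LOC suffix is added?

[figɔ]

The root 'road' surfaces as [fɛgɔ] and [fɛdʒe], with a stem-final [g] ~ [dʒ] alternation.
But 'skin' keeps [g] in both environments ([rigɔ], [rige]), so there is no rule changing /g/ to [dʒ] before the DAT suffix.
The underlying segment must be /dʒ/; palato-alveolar /tʃ/ and /dʒ/ become [k] and [g] when no front vowel follows, yielding [g] there.
The one attested form of 'rope', [fidʒe], shows underlying /fidʒ/. Applying the same rule when no front vowel follows gives [figɔ].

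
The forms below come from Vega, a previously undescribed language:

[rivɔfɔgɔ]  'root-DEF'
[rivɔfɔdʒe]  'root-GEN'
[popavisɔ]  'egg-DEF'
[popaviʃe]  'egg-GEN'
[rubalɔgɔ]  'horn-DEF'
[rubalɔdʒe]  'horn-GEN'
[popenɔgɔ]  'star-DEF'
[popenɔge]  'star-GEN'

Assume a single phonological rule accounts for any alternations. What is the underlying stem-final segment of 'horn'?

The root 'horn' surfaces as [rubalɔgɔ] and [rubalɔdʒe], with a stem-final [g] ~ [dʒ] alternation.
Compare 'star', with invariant [g] in [popenɔgɔ] and [popenɔge]: an analysis with underlying /g/ and a rule producing [dʒ] before the GEN suffix would wrongly predict alternation here too.
Therefore /dʒ/ is basic and [g] is derived by depalatalization (palato-alveolar /dʒ/ and /ʃ/ become [g] and [s] when no front vowel follows).

/dʒ/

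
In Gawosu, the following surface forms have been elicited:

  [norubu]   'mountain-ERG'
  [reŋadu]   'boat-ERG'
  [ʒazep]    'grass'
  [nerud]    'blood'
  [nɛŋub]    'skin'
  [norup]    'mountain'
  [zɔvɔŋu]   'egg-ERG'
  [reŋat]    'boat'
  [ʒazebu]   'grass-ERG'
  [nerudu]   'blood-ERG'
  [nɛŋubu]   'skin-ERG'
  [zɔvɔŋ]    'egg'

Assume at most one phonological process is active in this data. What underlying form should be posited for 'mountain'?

/norup/

'mountain' shows [b] ~ [p] at the end of the stem ([norubu] vs [norup]).
But 'skin' keeps [b] in both environments ([nɛŋubu], [nɛŋub]), so there is no rule changing /b/ to [p] in isolation.
The alternation reflects intervocalic voicing: voiceless stops become voiced between vowels. /p/ is underlying.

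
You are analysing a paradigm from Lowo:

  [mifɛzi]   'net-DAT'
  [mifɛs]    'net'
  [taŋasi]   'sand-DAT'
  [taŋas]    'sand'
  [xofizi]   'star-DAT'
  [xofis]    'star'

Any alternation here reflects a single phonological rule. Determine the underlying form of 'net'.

The stem for 'net' ends in [z] in [mifɛzi] but [s] in [mifɛs].
If /s/ were underlying and a rule turned it into [z] before the DAT suffix, 'sand' would also alternate; but it has [s] in both [taŋasi] and [taŋas].
The underlying segment must be /z/; voiced obstruents become voiceless word-finally, yielding [s] there.
So 'net' = /mifɛz/.

/mifɛz/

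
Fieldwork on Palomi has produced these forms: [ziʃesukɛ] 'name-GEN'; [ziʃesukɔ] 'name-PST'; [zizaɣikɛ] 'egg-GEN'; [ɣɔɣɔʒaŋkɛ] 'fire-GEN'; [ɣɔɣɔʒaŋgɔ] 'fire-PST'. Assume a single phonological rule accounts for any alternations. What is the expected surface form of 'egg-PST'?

[zizaɣikɔ]

The PST suffix surfaces as [-gɔ] and [-kɔ], depending on the final segment of the stem.
By contrast the GEN suffix keeps its initial [k] throughout — that segment must be underlying.
So the underlying form is /-gɔ/, and voiced stops become voiceless after a vowel.
After 'egg', which ends in a vowel, the suffix surfaces as [-kɔ], giving [zizaɣikɔ].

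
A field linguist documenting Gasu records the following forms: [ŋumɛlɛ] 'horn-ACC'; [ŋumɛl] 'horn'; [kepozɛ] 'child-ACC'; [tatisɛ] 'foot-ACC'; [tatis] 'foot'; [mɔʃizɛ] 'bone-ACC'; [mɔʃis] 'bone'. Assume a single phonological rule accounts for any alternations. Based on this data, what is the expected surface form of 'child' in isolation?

In [mɔʃizɛ] and [mɔʃis] the final segment of 'bone' alternates: [z] ~ [s].
Compare 'foot', with invariant [s] in [tatisɛ] and [tatis]: an analysis with underlying /s/ and a rule producing [z] before the ACC suffix would wrongly predict alternation here too.
So /z/ is underlying, and a rule of word-final obstruent devoicing — voiced obstruents become voiceless word-finally — gives [s].
The one attested form of 'child', [kepozɛ], shows underlying /kepoz/. Applying the same rule word-finally gives [kepos].

[kepos]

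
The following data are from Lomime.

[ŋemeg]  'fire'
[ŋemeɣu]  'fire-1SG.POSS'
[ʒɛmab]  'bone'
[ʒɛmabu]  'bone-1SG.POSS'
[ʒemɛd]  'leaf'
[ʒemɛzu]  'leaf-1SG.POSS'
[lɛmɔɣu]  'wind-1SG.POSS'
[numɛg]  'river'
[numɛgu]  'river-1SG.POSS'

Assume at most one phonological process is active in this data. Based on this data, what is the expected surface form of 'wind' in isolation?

'fire' shows [g] ~ [ɣ] at the end of the stem ([ŋemeg] vs [ŋemeɣu]).
But 'river' keeps [g] in both environments ([numɛg], [numɛgu]), so there is no rule changing /g/ to [ɣ] before the 1SG.POSS suffix.
The alternation reflects word-final hardening: voiced fricatives become stops word-finally. /ɣ/ is underlying.
From [lɛmɔɣu] the stem 'wind' is /lɛmɔɣ/; word-finally this yields [lɛmɔg].

[lɛmɔg]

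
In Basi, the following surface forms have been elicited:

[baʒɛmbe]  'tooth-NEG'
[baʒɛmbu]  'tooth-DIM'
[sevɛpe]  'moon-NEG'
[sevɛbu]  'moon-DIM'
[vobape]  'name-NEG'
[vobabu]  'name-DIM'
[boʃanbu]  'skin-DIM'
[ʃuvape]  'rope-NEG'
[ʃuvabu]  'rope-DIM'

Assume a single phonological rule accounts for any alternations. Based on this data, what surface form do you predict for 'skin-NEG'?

The NEG morpheme has two allomorphs, [-be] and [-pe].
The DIM suffix, which begins with [b], is invariant after every stem; so [b] is not altered by any rule here.
The NEG suffix is therefore /-pe/ underlyingly, with post-nasal voicing: voiceless stops become voiced after a nasal.
After 'skin', which ends in a nasal, the suffix surfaces as [-be], giving [boʃanbe].

[boʃanbe]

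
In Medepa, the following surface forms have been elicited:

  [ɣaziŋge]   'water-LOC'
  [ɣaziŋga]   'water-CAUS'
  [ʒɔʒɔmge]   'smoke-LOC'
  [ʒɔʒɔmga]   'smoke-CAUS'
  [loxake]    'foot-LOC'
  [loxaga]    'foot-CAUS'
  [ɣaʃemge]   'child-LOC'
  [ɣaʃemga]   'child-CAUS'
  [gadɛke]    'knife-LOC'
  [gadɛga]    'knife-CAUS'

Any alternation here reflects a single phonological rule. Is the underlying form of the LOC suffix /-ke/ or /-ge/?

The LOC morpheme has two allomorphs, [-ge] and [-ke].
The CAUS suffix, which begins with [g], is invariant after every stem; so [g] is not altered by any rule here.
The LOC suffix is therefore /-ke/ underlyingly, with post-nasal voicing: voiceless stops become voiced after a nasal.

/-ke/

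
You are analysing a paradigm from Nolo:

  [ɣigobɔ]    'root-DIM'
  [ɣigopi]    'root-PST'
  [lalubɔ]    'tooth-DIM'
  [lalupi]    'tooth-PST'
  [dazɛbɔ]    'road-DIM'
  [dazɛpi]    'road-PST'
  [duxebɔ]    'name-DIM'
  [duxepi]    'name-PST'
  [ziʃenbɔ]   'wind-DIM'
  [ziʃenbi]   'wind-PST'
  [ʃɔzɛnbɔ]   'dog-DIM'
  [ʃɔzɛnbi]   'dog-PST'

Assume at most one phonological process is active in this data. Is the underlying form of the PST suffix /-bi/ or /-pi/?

/-pi/

The PST morpheme has two allomorphs, [-bi] and [-pi].
The DIM suffix, which begins with [b], is invariant after every stem; so [b] is not altered by any rule here.
So the underlying form is /-pi/, and voiceless stops become voiced after a nasal.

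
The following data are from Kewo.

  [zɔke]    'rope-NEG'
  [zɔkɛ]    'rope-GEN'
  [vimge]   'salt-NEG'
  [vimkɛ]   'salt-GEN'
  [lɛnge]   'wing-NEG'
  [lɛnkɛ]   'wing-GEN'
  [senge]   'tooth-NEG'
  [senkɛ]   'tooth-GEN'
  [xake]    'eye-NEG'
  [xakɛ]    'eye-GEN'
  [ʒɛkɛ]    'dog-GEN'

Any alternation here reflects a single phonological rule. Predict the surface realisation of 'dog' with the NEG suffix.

The NEG suffix surfaces as [-ge] and [-ke], depending on the final segment of the stem.
The GEN suffix, which begins with [k], is invariant after every stem; so [k] is not altered by any rule here.
The NEG suffix is therefore /-ge/ underlyingly, with post-vocalic devoicing: voiced stops become voiceless after a vowel.
After 'dog', which ends in a vowel, the suffix surfaces as [-ke], giving [ʒɛke].

[ʒɛke]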